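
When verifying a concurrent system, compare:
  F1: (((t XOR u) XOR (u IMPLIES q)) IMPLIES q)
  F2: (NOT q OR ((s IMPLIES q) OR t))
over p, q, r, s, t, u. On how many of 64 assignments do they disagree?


F1 = (((t XOR u) XOR (u IMPLIES q)) IMPLIES q)
F2 = (NOT q OR ((s IMPLIES q) OR t))
Evaluate both on each of 64 rows (bits = p,q,r,s,t,u):
  row 0 [000000]: F1=0 F2=1 (differ) -> 1
  row 1 [000001]: F1=0 F2=1 (differ) -> 1
  row 2 [000010]: F1=1 F2=1 -> 0
  row 3 [000011]: F1=1 F2=1 -> 0
  row 4 [000100]: F1=0 F2=1 (differ) -> 1
  (every remaining row is evaluated the same way; all 64 results are listed next)
Full result column, 8 rows per line (p,q,r fixed per line; s,t,u runs 000..111 left to right):
  rows 0-7 [p,q,r=000]: 11001100  (ones: 4)
  rows 8-15 [p,q,r=001]: 11001100  (ones: 4)
  rows 16-23 [p,q,r=010]: 00000000  (ones: 0)
  rows 24-31 [p,q,r=011]: 00000000  (ones: 0)
  rows 32-39 [p,q,r=100]: 11001100  (ones: 4)
  rows 40-47 [p,q,r=101]: 11001100  (ones: 4)
  rows 48-55 [p,q,r=110]: 00000000  (ones: 0)
  rows 56-63 [p,q,r=111]: 00000000  (ones: 0)
Disagreements = 4+4+0+0+4+4+0+0 = 16

16


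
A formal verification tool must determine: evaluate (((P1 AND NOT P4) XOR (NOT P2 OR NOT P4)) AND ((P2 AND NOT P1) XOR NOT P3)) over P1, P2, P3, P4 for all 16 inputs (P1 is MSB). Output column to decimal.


Formula: (((P1 AND NOT P4) XOR (NOT P2 OR NOT P4)) AND ((P2 AND NOT P1) XOR NOT P3)) over P1, P2, P3, P4 (16 rows)
Evaluate each row (bits = P1,P2,P3,P4, MSB first):
  row 0 [0000]: (((0 AND NOT 0) XOR (NOT 0 OR NOT 0)) AND ((0 AND NOT 0) XOR NOT 0)) -> 1
  row 1 [0001]: (((0 AND NOT 1) XOR (NOT 0 OR NOT 1)) AND ((0 AND NOT 0) XOR NOT 0)) -> 1
  row 2 [0010]: (((0 AND NOT 0) XOR (NOT 0 OR NOT 0)) AND ((0 AND NOT 0) XOR NOT 1)) -> 0
  row 3 [0011]: (((0 AND NOT 1) XOR (NOT 0 OR NOT 1)) AND ((0 AND NOT 0) XOR NOT 1)) -> 0
  row 4 [0100]: (((0 AND NOT 0) XOR (NOT 1 OR NOT 0)) AND ((1 AND NOT 0) XOR NOT 0)) -> 0
  row 5 [0101]: (((0 AND NOT 1) XOR (NOT 1 OR NOT 1)) AND ((1 AND NOT 0) XOR NOT 0)) -> 0
  row 6 [0110]: (((0 AND NOT 0) XOR (NOT 1 OR NOT 0)) AND ((1 AND NOT 0) XOR NOT 1)) -> 1
  row 7 [0111]: (((0 AND NOT 1) XOR (NOT 1 OR NOT 1)) AND ((1 AND NOT 0) XOR NOT 1)) -> 0
  row 8 [1000]: (((1 AND NOT 0) XOR (NOT 0 OR NOT 0)) AND ((0 AND NOT 1) XOR NOT 0)) -> 0
  row 9 [1001]: (((1 AND NOT 1) XOR (NOT 0 OR NOT 1)) AND ((0 AND NOT 1) XOR NOT 0)) -> 1
  row 10 [1010]: (((1 AND NOT 0) XOR (NOT 0 OR NOT 0)) AND ((0 AND NOT 1) XOR NOT 1)) -> 0
  row 11 [1011]: (((1 AND NOT 1) XOR (NOT 0 OR NOT 1)) AND ((0 AND NOT 1) XOR NOT 1)) -> 0
  row 12 [1100]: (((1 AND NOT 0) XOR (NOT 1 OR NOT 0)) AND ((1 AND NOT 1) XOR NOT 0)) -> 0
  row 13 [1101]: (((1 AND NOT 1) XOR (NOT 1 OR NOT 1)) AND ((1 AND NOT 1) XOR NOT 0)) -> 0
  row 14 [1110]: (((1 AND NOT 0) XOR (NOT 1 OR NOT 0)) AND ((1 AND NOT 1) XOR NOT 1)) -> 0
  row 15 [1111]: (((1 AND NOT 1) XOR (NOT 1 OR NOT 1)) AND ((1 AND NOT 1) XOR NOT 1)) -> 0
Full result column, 4 rows per line (P1,P2 fixed per line; P3,P4 runs 00..11 left to right):
  rows 0-3 [P1,P2=00]: 1100  = hex C
  rows 4-7 [P1,P2=01]: 0010  = hex 2
  rows 8-11 [P1,P2=10]: 0100  = hex 4
  rows 12-15 [P1,P2=11]: 0000  = hex 0
Output column (row 0 .. row 15) = 1100001001000000
Output column grouped in 4s = 1100 0010 0100 0000 = 0xC240
Convert to decimal digit by digit (value = value*16 + digit):
  C -> 12
  12*16 + 2 = 194
  194*16 + 4 = 3108
  3108*16 + 0 = 49728
Decimal = 49728

49728


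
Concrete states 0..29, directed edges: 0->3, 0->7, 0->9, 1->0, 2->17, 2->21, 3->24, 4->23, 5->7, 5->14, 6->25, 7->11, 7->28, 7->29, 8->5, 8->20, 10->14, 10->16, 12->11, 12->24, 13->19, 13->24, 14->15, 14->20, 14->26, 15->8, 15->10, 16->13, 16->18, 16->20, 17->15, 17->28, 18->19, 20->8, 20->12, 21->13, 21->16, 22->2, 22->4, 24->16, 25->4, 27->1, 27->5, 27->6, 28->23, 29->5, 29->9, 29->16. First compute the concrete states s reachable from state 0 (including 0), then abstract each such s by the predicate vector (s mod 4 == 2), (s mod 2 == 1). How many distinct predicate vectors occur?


BFS from 0:
Concrete reachable: {0, 3, 5, 7, 8, 9, 10, 11, 12, 13, 14, 15, 16, 18, 19, 20, 23, 24, 26, 28, 29}
Abstract via predicates (s mod 4 == 2), (s mod 2 == 1):
  (0,0) <- {0, 8, 12, 16, 20, 24, 28}
  (0,1) <- {3, 5, 7, 9, 11, 13, 15, 19, 23, 29}
  (1,0) <- {10, 14, 18, 26}
Distinct abstract states = 3

3


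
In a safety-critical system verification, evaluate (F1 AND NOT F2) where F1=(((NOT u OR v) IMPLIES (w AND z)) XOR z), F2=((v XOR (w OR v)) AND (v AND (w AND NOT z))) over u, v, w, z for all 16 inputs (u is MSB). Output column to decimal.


F1 = (((NOT u OR v) IMPLIES (w AND z)) XOR z)
F2 = ((v XOR (w OR v)) AND (v AND (w AND NOT z)))
Counterexample to F1=>F2 is where F1=1 and F2=0.
Evaluate each row (bits = u,v,w,z, MSB first):
  row 0 [0000]: F1=0 F2=0 -> F1&~F2 -> 0
  row 1 [0001]: F1=1 F2=0 -> F1&~F2 -> 1
  row 2 [0010]: F1=0 F2=0 -> F1&~F2 -> 0
  row 3 [0011]: F1=0 F2=0 -> F1&~F2 -> 0
  row 4 [0100]: F1=0 F2=0 -> F1&~F2 -> 0
  row 5 [0101]: F1=1 F2=0 -> F1&~F2 -> 1
  row 6 [0110]: F1=0 F2=0 -> F1&~F2 -> 0
  row 7 [0111]: F1=0 F2=0 -> F1&~F2 -> 0
  row 8 [1000]: F1=1 F2=0 -> F1&~F2 -> 1
  row 9 [1001]: F1=0 F2=0 -> F1&~F2 -> 0
  row 10 [1010]: F1=1 F2=0 -> F1&~F2 -> 1
  row 11 [1011]: F1=0 F2=0 -> F1&~F2 -> 0
  row 12 [1100]: F1=0 F2=0 -> F1&~F2 -> 0
  row 13 [1101]: F1=1 F2=0 -> F1&~F2 -> 1
  row 14 [1110]: F1=0 F2=0 -> F1&~F2 -> 0
  row 15 [1111]: F1=0 F2=0 -> F1&~F2 -> 0
Full result column, 4 rows per line (u,v fixed per line; w,z runs 00..11 left to right):
  rows 0-3 [u,v=00]: 0100  = hex 4
  rows 4-7 [u,v=01]: 0100  = hex 4
  rows 8-11 [u,v=10]: 1010  = hex A
  rows 12-15 [u,v=11]: 0100  = hex 4
Counterexample vector (row 0 .. row 15) = 0100010010100100
Output column grouped in 4s = 0100 0100 1010 0100 = 0x44A4
Convert to decimal digit by digit (value = value*16 + digit):
  4 -> 4
  4*16 + 4 = 68
  68*16 + 10 (A) = 1098
  1098*16 + 4 = 17572
Decimal = 17572

17572


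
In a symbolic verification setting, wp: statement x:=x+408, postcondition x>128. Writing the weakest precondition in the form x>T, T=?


Formula: wp(x:=E, P) = P[E/x] (substitute E for x in postcondition)
Step 1: Postcondition: x>128
Step 2: Substitute x+408 for x: x+408>128
Step 3: Solve for x: x > 128-408 = -280

-280


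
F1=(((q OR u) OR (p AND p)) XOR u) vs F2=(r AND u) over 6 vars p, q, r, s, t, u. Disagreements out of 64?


F1 = (((q OR u) OR (p AND p)) XOR u)
F2 = (r AND u)
Evaluate both on each of 64 rows (bits = p,q,r,s,t,u):
  row 0 [000000]: F1=0 F2=0 -> 0
  row 1 [000001]: F1=0 F2=0 -> 0
  row 2 [000010]: F1=0 F2=0 -> 0
  row 3 [000011]: F1=0 F2=0 -> 0
  row 4 [000100]: F1=0 F2=0 -> 0
  (every remaining row is evaluated the same way; all 64 results are listed next)
Full result column, 8 rows per line (p,q,r fixed per line; s,t,u runs 000..111 left to right):
  rows 0-7 [p,q,r=000]: 00000000  (ones: 0)
  rows 8-15 [p,q,r=001]: 01010101  (ones: 4)
  rows 16-23 [p,q,r=010]: 10101010  (ones: 4)
  rows 24-31 [p,q,r=011]: 11111111  (ones: 8)
  rows 32-39 [p,q,r=100]: 10101010  (ones: 4)
  rows 40-47 [p,q,r=101]: 11111111  (ones: 8)
  rows 48-55 [p,q,r=110]: 10101010  (ones: 4)
  rows 56-63 [p,q,r=111]: 11111111  (ones: 8)
Disagreements = 0+4+4+8+4+8+4+8 = 40

40


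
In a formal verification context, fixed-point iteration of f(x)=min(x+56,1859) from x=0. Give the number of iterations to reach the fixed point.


Step 1: x=0, cap=1859, increment=56
Step 2: x grows by 56 each step until capped at 1859; fixed point is x=1859
Step 3: iterations = ceil(1859/56) = 34

34


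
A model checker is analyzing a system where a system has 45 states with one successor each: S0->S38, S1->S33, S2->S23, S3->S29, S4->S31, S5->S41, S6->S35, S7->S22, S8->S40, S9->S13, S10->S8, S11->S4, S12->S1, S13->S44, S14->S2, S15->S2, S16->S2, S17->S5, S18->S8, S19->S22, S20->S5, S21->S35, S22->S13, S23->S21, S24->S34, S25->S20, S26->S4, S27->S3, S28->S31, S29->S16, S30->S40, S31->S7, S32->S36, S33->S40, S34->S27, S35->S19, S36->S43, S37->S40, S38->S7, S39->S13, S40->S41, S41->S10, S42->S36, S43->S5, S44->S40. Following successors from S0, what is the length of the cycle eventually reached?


Trace from S0 until a state repeats:
  S0 -> S38 -> S7 -> S22 -> S13 -> S44 -> S40 -> S41 -> S10 -> S8 -> S40
S40 first seen at step 6, revisited at step 10.
Cycle length = 10 - 6 = 4

4


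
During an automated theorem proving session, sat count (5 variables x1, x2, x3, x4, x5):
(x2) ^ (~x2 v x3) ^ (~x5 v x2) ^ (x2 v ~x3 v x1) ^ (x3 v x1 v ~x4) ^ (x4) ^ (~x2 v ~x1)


CNF with 7 clauses over 5 vars (32 assignments).
An assignment satisfies CNF iff every clause has >=1 true literal.
Check each row (bits = x1,x2,x3,x4,x5; clause T/F shown):
  row 0 [00000]: clauses=FTTTTFT -> 0
  row 1 [00001]: clauses=FTFTTFT -> 0
  row 2 [00010]: clauses=FTTTFTT -> 0
  row 3 [00011]: clauses=FTFTFTT -> 0
  row 4 [00100]: clauses=FTTFTFT -> 0
  row 5 [00101]: clauses=FTFFTFT -> 0
  row 6 [00110]: clauses=FTTFTTT -> 0
  row 7 [00111]: clauses=FTFFTTT -> 0
  row 8 [01000]: clauses=TFTTTFT -> 0
  row 9 [01001]: clauses=TFTTTFT -> 0
  row 10 [01010]: clauses=TFTTFTT -> 0
  row 11 [01011]: clauses=TFTTFTT -> 0
  row 12 [01100]: clauses=TTTTTFT -> 0
  row 13 [01101]: clauses=TTTTTFT -> 0
  row 14 [01110]: clauses=TTTTTTT -> 1
  row 15 [01111]: clauses=TTTTTTT -> 1
  row 16 [10000]: clauses=FTTTTFT -> 0
  row 17 [10001]: clauses=FTFTTFT -> 0
  row 18 [10010]: clauses=FTTTTTT -> 0
  row 19 [10011]: clauses=FTFTTTT -> 0
  row 20 [10100]: clauses=FTTTTFT -> 0
  row 21 [10101]: clauses=FTFTTFT -> 0
  row 22 [10110]: clauses=FTTTTTT -> 0
  row 23 [10111]: clauses=FTFTTTT -> 0
  row 24 [11000]: clauses=TFTTTFF -> 0
  row 25 [11001]: clauses=TFTTTFF -> 0
  row 26 [11010]: clauses=TFTTTTF -> 0
  row 27 [11011]: clauses=TFTTTTF -> 0
  row 28 [11100]: clauses=TTTTTFF -> 0
  row 29 [11101]: clauses=TTTTTFF -> 0
  row 30 [11110]: clauses=TTTTTTF -> 0
  row 31 [11111]: clauses=TTTTTTF -> 0
Full result column, 8 rows per line (x1,x2 fixed per line; x3,x4,x5 runs 000..111 left to right):
  rows 0-7 [x1,x2=00]: 00000000  (ones: 0)
  rows 8-15 [x1,x2=01]: 00000011  (ones: 2)
  rows 16-23 [x1,x2=10]: 00000000  (ones: 0)
  rows 24-31 [x1,x2=11]: 00000000  (ones: 0)
Satisfying assignments = 0+2+0+0 = 2

2


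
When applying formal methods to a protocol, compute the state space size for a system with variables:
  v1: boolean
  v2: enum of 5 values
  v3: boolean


State space = product of domain sizes of all variables.
Domain sizes:
  v1 (boolean): 2
  v2 (enum of 5 values): 5
  v3 (boolean): 2
Product = 2 * 5 * 2 = 20

20


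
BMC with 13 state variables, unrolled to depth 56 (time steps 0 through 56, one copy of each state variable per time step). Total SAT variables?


BMC unrolls to depth k, creating one copy of each state var for steps 0..k.
Step count = 56 + 1 = 57 (steps 0 through 56)
Vars per step = 13
Total = 13 * 57 = 741

741


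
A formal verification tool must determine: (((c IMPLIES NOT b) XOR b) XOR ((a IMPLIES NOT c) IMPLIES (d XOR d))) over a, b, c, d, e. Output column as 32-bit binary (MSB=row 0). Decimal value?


Formula: (((c IMPLIES NOT b) XOR b) XOR ((a IMPLIES NOT c) IMPLIES (d XOR d))) over a, b, c, d, e (32 rows)
Evaluate each row (bits = a,b,c,d,e, MSB first):
  row 0 [00000]: (((0 IMPLIES NOT 0) XOR 0) XOR ((0 IMPLIES NOT 0) IMPLIES (0 XOR 0))) -> 1
  row 1 [00001]: (((0 IMPLIES NOT 0) XOR 0) XOR ((0 IMPLIES NOT 0) IMPLIES (0 XOR 0))) -> 1
  row 2 [00010]: (((0 IMPLIES NOT 0) XOR 0) XOR ((0 IMPLIES NOT 0) IMPLIES (1 XOR 1))) -> 1
  row 3 [00011]: (((0 IMPLIES NOT 0) XOR 0) XOR ((0 IMPLIES NOT 0) IMPLIES (1 XOR 1))) -> 1
  row 4 [00100]: (((1 IMPLIES NOT 0) XOR 0) XOR ((0 IMPLIES NOT 1) IMPLIES (0 XOR 0))) -> 1
  row 5 [00101]: (((1 IMPLIES NOT 0) XOR 0) XOR ((0 IMPLIES NOT 1) IMPLIES (0 XOR 0))) -> 1
  row 6 [00110]: (((1 IMPLIES NOT 0) XOR 0) XOR ((0 IMPLIES NOT 1) IMPLIES (1 XOR 1))) -> 1
  row 7 [00111]: (((1 IMPLIES NOT 0) XOR 0) XOR ((0 IMPLIES NOT 1) IMPLIES (1 XOR 1))) -> 1
  row 8 [01000]: (((0 IMPLIES NOT 1) XOR 1) XOR ((0 IMPLIES NOT 0) IMPLIES (0 XOR 0))) -> 0
  row 9 [01001]: (((0 IMPLIES NOT 1) XOR 1) XOR ((0 IMPLIES NOT 0) IMPLIES (0 XOR 0))) -> 0
  row 10 [01010]: (((0 IMPLIES NOT 1) XOR 1) XOR ((0 IMPLIES NOT 0) IMPLIES (1 XOR 1))) -> 0
  row 11 [01011]: (((0 IMPLIES NOT 1) XOR 1) XOR ((0 IMPLIES NOT 0) IMPLIES (1 XOR 1))) -> 0
  row 12 [01100]: (((1 IMPLIES NOT 1) XOR 1) XOR ((0 IMPLIES NOT 1) IMPLIES (0 XOR 0))) -> 1
  row 13 [01101]: (((1 IMPLIES NOT 1) XOR 1) XOR ((0 IMPLIES NOT 1) IMPLIES (0 XOR 0))) -> 1
  row 14 [01110]: (((1 IMPLIES NOT 1) XOR 1) XOR ((0 IMPLIES NOT 1) IMPLIES (1 XOR 1))) -> 1
  row 15 [01111]: (((1 IMPLIES NOT 1) XOR 1) XOR ((0 IMPLIES NOT 1) IMPLIES (1 XOR 1))) -> 1
  row 16 [10000]: (((0 IMPLIES NOT 0) XOR 0) XOR ((1 IMPLIES NOT 0) IMPLIES (0 XOR 0))) -> 1
  row 17 [10001]: (((0 IMPLIES NOT 0) XOR 0) XOR ((1 IMPLIES NOT 0) IMPLIES (0 XOR 0))) -> 1
  row 18 [10010]: (((0 IMPLIES NOT 0) XOR 0) XOR ((1 IMPLIES NOT 0) IMPLIES (1 XOR 1))) -> 1
  row 19 [10011]: (((0 IMPLIES NOT 0) XOR 0) XOR ((1 IMPLIES NOT 0) IMPLIES (1 XOR 1))) -> 1
  row 20 [10100]: (((1 IMPLIES NOT 0) XOR 0) XOR ((1 IMPLIES NOT 1) IMPLIES (0 XOR 0))) -> 0
  row 21 [10101]: (((1 IMPLIES NOT 0) XOR 0) XOR ((1 IMPLIES NOT 1) IMPLIES (0 XOR 0))) -> 0
  row 22 [10110]: (((1 IMPLIES NOT 0) XOR 0) XOR ((1 IMPLIES NOT 1) IMPLIES (1 XOR 1))) -> 0
  row 23 [10111]: (((1 IMPLIES NOT 0) XOR 0) XOR ((1 IMPLIES NOT 1) IMPLIES (1 XOR 1))) -> 0
  row 24 [11000]: (((0 IMPLIES NOT 1) XOR 1) XOR ((1 IMPLIES NOT 0) IMPLIES (0 XOR 0))) -> 0
  row 25 [11001]: (((0 IMPLIES NOT 1) XOR 1) XOR ((1 IMPLIES NOT 0) IMPLIES (0 XOR 0))) -> 0
  row 26 [11010]: (((0 IMPLIES NOT 1) XOR 1) XOR ((1 IMPLIES NOT 0) IMPLIES (1 XOR 1))) -> 0
  row 27 [11011]: (((0 IMPLIES NOT 1) XOR 1) XOR ((1 IMPLIES NOT 0) IMPLIES (1 XOR 1))) -> 0
  row 28 [11100]: (((1 IMPLIES NOT 1) XOR 1) XOR ((1 IMPLIES NOT 1) IMPLIES (0 XOR 0))) -> 0
  row 29 [11101]: (((1 IMPLIES NOT 1) XOR 1) XOR ((1 IMPLIES NOT 1) IMPLIES (0 XOR 0))) -> 0
  row 30 [11110]: (((1 IMPLIES NOT 1) XOR 1) XOR ((1 IMPLIES NOT 1) IMPLIES (1 XOR 1))) -> 0
  row 31 [11111]: (((1 IMPLIES NOT 1) XOR 1) XOR ((1 IMPLIES NOT 1) IMPLIES (1 XOR 1))) -> 0
Full result column, 4 rows per line (a,b,c fixed per line; d,e runs 00..11 left to right):
  rows 0-3 [a,b,c=000]: 1111  = hex F
  rows 4-7 [a,b,c=001]: 1111  = hex F
  rows 8-11 [a,b,c=010]: 0000  = hex 0
  rows 12-15 [a,b,c=011]: 1111  = hex F
  rows 16-19 [a,b,c=100]: 1111  = hex F
  rows 20-23 [a,b,c=101]: 0000  = hex 0
  rows 24-27 [a,b,c=110]: 0000  = hex 0
  rows 28-31 [a,b,c=111]: 0000  = hex 0
Output column (row 0 .. row 31) = 11111111000011111111000000000000
Output column grouped in 4s = 1111 1111 0000 1111 1111 0000 0000 0000 = 0xFF0FF000
Convert to decimal digit by digit (value = value*16 + digit):
  F -> 15
  15*16 + 15 (F) = 255
  255*16 + 0 = 4080
  4080*16 + 15 (F) = 65295
  65295*16 + 15 (F) = 1044735
  1044735*16 + 0 = 16715760
  16715760*16 + 0 = 267452160
  267452160*16 + 0 = 4279234560
Decimal = 4279234560

4279234560


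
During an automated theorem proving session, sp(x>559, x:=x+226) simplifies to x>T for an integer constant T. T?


Formula: sp(P, x:=E) = exists old_x. (x = E[old_x/x]) AND P[old_x/x] (old_x is the value of x before the assignment; eliminate old_x by solving x = E[old_x/x] for old_x)
Step 1: Precondition P: x>559, i.e. old_x > 559
Step 2: Assignment gives x = old_x + 226, so old_x = x - 226
Step 3: Substitute into P: x - 226 > 559
Step 4: Simplify: x > 559+226 = 785

785


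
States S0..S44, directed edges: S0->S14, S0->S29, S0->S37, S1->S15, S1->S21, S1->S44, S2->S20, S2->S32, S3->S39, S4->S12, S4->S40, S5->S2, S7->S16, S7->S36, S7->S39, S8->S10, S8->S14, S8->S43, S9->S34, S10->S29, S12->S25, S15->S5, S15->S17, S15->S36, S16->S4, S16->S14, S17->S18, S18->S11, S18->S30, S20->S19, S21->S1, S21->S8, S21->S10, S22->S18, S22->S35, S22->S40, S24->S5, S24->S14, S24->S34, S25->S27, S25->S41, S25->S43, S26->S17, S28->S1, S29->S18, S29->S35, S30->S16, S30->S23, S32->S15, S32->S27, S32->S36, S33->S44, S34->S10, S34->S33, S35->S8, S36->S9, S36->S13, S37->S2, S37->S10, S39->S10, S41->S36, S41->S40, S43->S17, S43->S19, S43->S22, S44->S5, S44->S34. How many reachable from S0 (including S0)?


BFS from S0:
  layer 0: {S0}
  layer 1: {S14, S29, S37}
  layer 2: {S2, S10, S18, S35}
  layer 3: {S8, S11, S20, S30, S32}
  layer 4: {S15, S16, S19, S23, S27, S36, S43}
  layer 5: {S4, S5, S9, S13, S17, S22}
  layer 6: {S12, S34, S40}
  layer 7: {S25, S33}
  layer 8: {S41, S44}
Reachable set: {S0, S2, S4, S5, S8, S9, S10, S11, S12, S13, S14, S15, S16, S17, S18, S19, S20, S22, S23, S25, S27, S29, S30, S32, S33, S34, S35, S36, S37, S40, S41, S43, S44}
Count = 33

33


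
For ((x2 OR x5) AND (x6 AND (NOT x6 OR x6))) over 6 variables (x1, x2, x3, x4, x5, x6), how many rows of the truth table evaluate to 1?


Formula: ((x2 OR x5) AND (x6 AND (NOT x6 OR x6))) over 6 vars (64 rows)
Evaluate each row (x1, x2, x3, x4, x5, x6 as bits, MSB first):
  row 0 [000000]: ((0 OR 0) AND (0 AND (NOT 0 OR 0))) -> 0
  row 1 [000001]: ((0 OR 0) AND (1 AND (NOT 1 OR 1))) -> 0
  row 2 [000010]: ((0 OR 1) AND (0 AND (NOT 0 OR 0))) -> 0
  row 3 [000011]: ((0 OR 1) AND (1 AND (NOT 1 OR 1))) -> 1
  row 4 [000100]: ((0 OR 0) AND (0 AND (NOT 0 OR 0))) -> 0
  (every remaining row is evaluated the same way; all 64 results are listed next)
Full result column, 8 rows per line (x1,x2,x3 fixed per line; x4,x5,x6 runs 000..111 left to right):
  rows 0-7 [x1,x2,x3=000]: 00010001  (ones: 2)
  rows 8-15 [x1,x2,x3=001]: 00010001  (ones: 2)
  rows 16-23 [x1,x2,x3=010]: 01010101  (ones: 4)
  rows 24-31 [x1,x2,x3=011]: 01010101  (ones: 4)
  rows 32-39 [x1,x2,x3=100]: 00010001  (ones: 2)
  rows 40-47 [x1,x2,x3=101]: 00010001  (ones: 2)
  rows 48-55 [x1,x2,x3=110]: 01010101  (ones: 4)
  rows 56-63 [x1,x2,x3=111]: 01010101  (ones: 4)
Count of 1-rows = 2+2+4+4+2+2+4+4 = 24

24


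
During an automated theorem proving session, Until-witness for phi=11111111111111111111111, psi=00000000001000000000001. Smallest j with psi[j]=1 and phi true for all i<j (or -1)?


(phi U psi) at 0: need smallest j with psi[j]=1 and phi[i]=1 for all i in [0,j).
Scan from step 0:
  step 0: phi=1, psi=0 -> continue
  step 1: phi=1, psi=0 -> continue
  step 2: phi=1, psi=0 -> continue
  step 3: phi=1, psi=0 -> continue
  step 10: psi=1 and phi held for [0,10) -> witness found
Witness step = 10

10


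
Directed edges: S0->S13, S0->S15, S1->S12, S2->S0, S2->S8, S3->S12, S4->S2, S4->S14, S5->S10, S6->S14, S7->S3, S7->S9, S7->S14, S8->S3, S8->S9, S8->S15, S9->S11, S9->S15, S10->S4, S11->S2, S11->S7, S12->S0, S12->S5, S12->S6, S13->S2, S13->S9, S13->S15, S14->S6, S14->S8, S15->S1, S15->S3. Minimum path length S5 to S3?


BFS layer-by-layer from S5:
  dist 0: {S5}
  dist 1: {S10}
  dist 2: {S4}
  dist 3: {S2, S14}
  dist 4: {S0, S6, S8}
  dist 5: {S3, S9, S13, S15}
  -> S3 reached at distance 5
Shortest path length = 5

5


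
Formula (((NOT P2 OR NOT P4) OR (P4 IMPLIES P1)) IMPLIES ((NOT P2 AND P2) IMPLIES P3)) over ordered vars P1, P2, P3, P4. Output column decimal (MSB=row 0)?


Formula: (((NOT P2 OR NOT P4) OR (P4 IMPLIES P1)) IMPLIES ((NOT P2 AND P2) IMPLIES P3)) over P1, P2, P3, P4 (16 rows)
Evaluate each row (bits = P1,P2,P3,P4, MSB first):
  row 0 [0000]: (((NOT 0 OR NOT 0) OR (0 IMPLIES 0)) IMPLIES ((NOT 0 AND 0) IMPLIES 0)) -> 1
  row 1 [0001]: (((NOT 0 OR NOT 1) OR (1 IMPLIES 0)) IMPLIES ((NOT 0 AND 0) IMPLIES 0)) -> 1
  row 2 [0010]: (((NOT 0 OR NOT 0) OR (0 IMPLIES 0)) IMPLIES ((NOT 0 AND 0) IMPLIES 1)) -> 1
  row 3 [0011]: (((NOT 0 OR NOT 1) OR (1 IMPLIES 0)) IMPLIES ((NOT 0 AND 0) IMPLIES 1)) -> 1
  row 4 [0100]: (((NOT 1 OR NOT 0) OR (0 IMPLIES 0)) IMPLIES ((NOT 1 AND 1) IMPLIES 0)) -> 1
  row 5 [0101]: (((NOT 1 OR NOT 1) OR (1 IMPLIES 0)) IMPLIES ((NOT 1 AND 1) IMPLIES 0)) -> 1
  row 6 [0110]: (((NOT 1 OR NOT 0) OR (0 IMPLIES 0)) IMPLIES ((NOT 1 AND 1) IMPLIES 1)) -> 1
  row 7 [0111]: (((NOT 1 OR NOT 1) OR (1 IMPLIES 0)) IMPLIES ((NOT 1 AND 1) IMPLIES 1)) -> 1
  row 8 [1000]: (((NOT 0 OR NOT 0) OR (0 IMPLIES 1)) IMPLIES ((NOT 0 AND 0) IMPLIES 0)) -> 1
  row 9 [1001]: (((NOT 0 OR NOT 1) OR (1 IMPLIES 1)) IMPLIES ((NOT 0 AND 0) IMPLIES 0)) -> 1
  row 10 [1010]: (((NOT 0 OR NOT 0) OR (0 IMPLIES 1)) IMPLIES ((NOT 0 AND 0) IMPLIES 1)) -> 1
  row 11 [1011]: (((NOT 0 OR NOT 1) OR (1 IMPLIES 1)) IMPLIES ((NOT 0 AND 0) IMPLIES 1)) -> 1
  row 12 [1100]: (((NOT 1 OR NOT 0) OR (0 IMPLIES 1)) IMPLIES ((NOT 1 AND 1) IMPLIES 0)) -> 1
  row 13 [1101]: (((NOT 1 OR NOT 1) OR (1 IMPLIES 1)) IMPLIES ((NOT 1 AND 1) IMPLIES 0)) -> 1
  row 14 [1110]: (((NOT 1 OR NOT 0) OR (0 IMPLIES 1)) IMPLIES ((NOT 1 AND 1) IMPLIES 1)) -> 1
  row 15 [1111]: (((NOT 1 OR NOT 1) OR (1 IMPLIES 1)) IMPLIES ((NOT 1 AND 1) IMPLIES 1)) -> 1
Full result column, 4 rows per line (P1,P2 fixed per line; P3,P4 runs 00..11 left to right):
  rows 0-3 [P1,P2=00]: 1111  = hex F
  rows 4-7 [P1,P2=01]: 1111  = hex F
  rows 8-11 [P1,P2=10]: 1111  = hex F
  rows 12-15 [P1,P2=11]: 1111  = hex F
Output column (row 0 .. row 15) = 1111111111111111
Output column grouped in 4s = 1111 1111 1111 1111 = 0xFFFF
Convert to decimal digit by digit (value = value*16 + digit):
  F -> 15
  15*16 + 15 (F) = 255
  255*16 + 15 (F) = 4095
  4095*16 + 15 (F) = 65535
Decimal = 65535

65535


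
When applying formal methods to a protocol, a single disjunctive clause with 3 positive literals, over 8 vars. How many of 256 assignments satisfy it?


Step 1: Total=2^8=256
Step 2: Unsat when all 3 false: 2^5=32
Step 3: Sat=256-32=224

224


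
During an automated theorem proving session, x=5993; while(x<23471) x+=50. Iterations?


Step 1: x goes from 5993 toward 23471 by 50; the body runs while x<23471, so iterations = ceil((bound-start)/step)
Step 2: Distance=17478
Step 3: ceil(17478/50)=350

350


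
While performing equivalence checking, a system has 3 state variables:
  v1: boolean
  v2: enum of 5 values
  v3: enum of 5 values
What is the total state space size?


State space = product of domain sizes of all variables.
Domain sizes:
  v1 (boolean): 2
  v2 (enum of 5 values): 5
  v3 (enum of 5 values): 5
Product = 2 * 5 * 5 = 50

50


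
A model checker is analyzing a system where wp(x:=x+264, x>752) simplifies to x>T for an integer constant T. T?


Formula: wp(x:=E, P) = P[E/x] (substitute E for x in postcondition)
Step 1: Postcondition: x>752
Step 2: Substitute x+264 for x: x+264>752
Step 3: Solve for x: x > 752-264 = 488

488


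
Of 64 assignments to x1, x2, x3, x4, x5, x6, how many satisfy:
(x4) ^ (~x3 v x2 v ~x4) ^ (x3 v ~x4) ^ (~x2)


CNF with 4 clauses over 6 vars (64 assignments).
An assignment satisfies CNF iff every clause has >=1 true literal.
Check each row (bits = x1,x2,x3,x4,x5,x6; clause T/F shown):
  row 0 [000000]: clauses=FTTT -> 0
  row 1 [000001]: clauses=FTTT -> 0
  row 2 [000010]: clauses=FTTT -> 0
  row 3 [000011]: clauses=FTTT -> 0
  row 4 [000100]: clauses=TTFT -> 0
  (every remaining row is evaluated the same way; all 64 results are listed next)
Full result column, 8 rows per line (x1,x2,x3 fixed per line; x4,x5,x6 runs 000..111 left to right):
  rows 0-7 [x1,x2,x3=000]: 00000000  (ones: 0)
  rows 8-15 [x1,x2,x3=001]: 00000000  (ones: 0)
  rows 16-23 [x1,x2,x3=010]: 00000000  (ones: 0)
  rows 24-31 [x1,x2,x3=011]: 00000000  (ones: 0)
  rows 32-39 [x1,x2,x3=100]: 00000000  (ones: 0)
  rows 40-47 [x1,x2,x3=101]: 00000000  (ones: 0)
  rows 48-55 [x1,x2,x3=110]: 00000000  (ones: 0)
  rows 56-63 [x1,x2,x3=111]: 00000000  (ones: 0)
Satisfying assignments = 0+0+0+0+0+0+0+0 = 0

0


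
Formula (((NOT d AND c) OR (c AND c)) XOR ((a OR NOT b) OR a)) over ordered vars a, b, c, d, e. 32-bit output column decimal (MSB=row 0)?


Formula: (((NOT d AND c) OR (c AND c)) XOR ((a OR NOT b) OR a)) over a, b, c, d, e (32 rows)
Evaluate each row (bits = a,b,c,d,e, MSB first):
  row 0 [00000]: (((NOT 0 AND 0) OR (0 AND 0)) XOR ((0 OR NOT 0) OR 0)) -> 1
  row 1 [00001]: (((NOT 0 AND 0) OR (0 AND 0)) XOR ((0 OR NOT 0) OR 0)) -> 1
  row 2 [00010]: (((NOT 1 AND 0) OR (0 AND 0)) XOR ((0 OR NOT 0) OR 0)) -> 1
  row 3 [00011]: (((NOT 1 AND 0) OR (0 AND 0)) XOR ((0 OR NOT 0) OR 0)) -> 1
  row 4 [00100]: (((NOT 0 AND 1) OR (1 AND 1)) XOR ((0 OR NOT 0) OR 0)) -> 0
  row 5 [00101]: (((NOT 0 AND 1) OR (1 AND 1)) XOR ((0 OR NOT 0) OR 0)) -> 0
  row 6 [00110]: (((NOT 1 AND 1) OR (1 AND 1)) XOR ((0 OR NOT 0) OR 0)) -> 0
  row 7 [00111]: (((NOT 1 AND 1) OR (1 AND 1)) XOR ((0 OR NOT 0) OR 0)) -> 0
  row 8 [01000]: (((NOT 0 AND 0) OR (0 AND 0)) XOR ((0 OR NOT 1) OR 0)) -> 0
  row 9 [01001]: (((NOT 0 AND 0) OR (0 AND 0)) XOR ((0 OR NOT 1) OR 0)) -> 0
  row 10 [01010]: (((NOT 1 AND 0) OR (0 AND 0)) XOR ((0 OR NOT 1) OR 0)) -> 0
  row 11 [01011]: (((NOT 1 AND 0) OR (0 AND 0)) XOR ((0 OR NOT 1) OR 0)) -> 0
  row 12 [01100]: (((NOT 0 AND 1) OR (1 AND 1)) XOR ((0 OR NOT 1) OR 0)) -> 1
  row 13 [01101]: (((NOT 0 AND 1) OR (1 AND 1)) XOR ((0 OR NOT 1) OR 0)) -> 1
  row 14 [01110]: (((NOT 1 AND 1) OR (1 AND 1)) XOR ((0 OR NOT 1) OR 0)) -> 1
  row 15 [01111]: (((NOT 1 AND 1) OR (1 AND 1)) XOR ((0 OR NOT 1) OR 0)) -> 1
  row 16 [10000]: (((NOT 0 AND 0) OR (0 AND 0)) XOR ((1 OR NOT 0) OR 1)) -> 1
  row 17 [10001]: (((NOT 0 AND 0) OR (0 AND 0)) XOR ((1 OR NOT 0) OR 1)) -> 1
  row 18 [10010]: (((NOT 1 AND 0) OR (0 AND 0)) XOR ((1 OR NOT 0) OR 1)) -> 1
  row 19 [10011]: (((NOT 1 AND 0) OR (0 AND 0)) XOR ((1 OR NOT 0) OR 1)) -> 1
  row 20 [10100]: (((NOT 0 AND 1) OR (1 AND 1)) XOR ((1 OR NOT 0) OR 1)) -> 0
  row 21 [10101]: (((NOT 0 AND 1) OR (1 AND 1)) XOR ((1 OR NOT 0) OR 1)) -> 0
  row 22 [10110]: (((NOT 1 AND 1) OR (1 AND 1)) XOR ((1 OR NOT 0) OR 1)) -> 0
  row 23 [10111]: (((NOT 1 AND 1) OR (1 AND 1)) XOR ((1 OR NOT 0) OR 1)) -> 0
  row 24 [11000]: (((NOT 0 AND 0) OR (0 AND 0)) XOR ((1 OR NOT 1) OR 1)) -> 1
  row 25 [11001]: (((NOT 0 AND 0) OR (0 AND 0)) XOR ((1 OR NOT 1) OR 1)) -> 1
  row 26 [11010]: (((NOT 1 AND 0) OR (0 AND 0)) XOR ((1 OR NOT 1) OR 1)) -> 1
  row 27 [11011]: (((NOT 1 AND 0) OR (0 AND 0)) XOR ((1 OR NOT 1) OR 1)) -> 1
  row 28 [11100]: (((NOT 0 AND 1) OR (1 AND 1)) XOR ((1 OR NOT 1) OR 1)) -> 0
  row 29 [11101]: (((NOT 0 AND 1) OR (1 AND 1)) XOR ((1 OR NOT 1) OR 1)) -> 0
  row 30 [11110]: (((NOT 1 AND 1) OR (1 AND 1)) XOR ((1 OR NOT 1) OR 1)) -> 0
  row 31 [11111]: (((NOT 1 AND 1) OR (1 AND 1)) XOR ((1 OR NOT 1) OR 1)) -> 0
Full result column, 4 rows per line (a,b,c fixed per line; d,e runs 00..11 left to right):
  rows 0-3 [a,b,c=000]: 1111  = hex F
  rows 4-7 [a,b,c=001]: 0000  = hex 0
  rows 8-11 [a,b,c=010]: 0000  = hex 0
  rows 12-15 [a,b,c=011]: 1111  = hex F
  rows 16-19 [a,b,c=100]: 1111  = hex F
  rows 20-23 [a,b,c=101]: 0000  = hex 0
  rows 24-27 [a,b,c=110]: 1111  = hex F
  rows 28-31 [a,b,c=111]: 0000  = hex 0
Output column (row 0 .. row 31) = 11110000000011111111000011110000
Output column grouped in 4s = 1111 0000 0000 1111 1111 0000 1111 0000 = 0xF00FF0F0
Convert to decimal digit by digit (value = value*16 + digit):
  F -> 15
  15*16 + 0 = 240
  240*16 + 0 = 3840
  3840*16 + 15 (F) = 61455
  61455*16 + 15 (F) = 983295
  983295*16 + 0 = 15732720
  15732720*16 + 15 (F) = 251723535
  251723535*16 + 0 = 4027576560
Decimal = 4027576560

4027576560


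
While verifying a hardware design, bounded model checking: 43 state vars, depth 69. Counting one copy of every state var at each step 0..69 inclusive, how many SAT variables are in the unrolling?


BMC unrolls to depth k, creating one copy of each state var for steps 0..k.
Step count = 69 + 1 = 70 (steps 0 through 69)
Vars per step = 43
Total = 43 * 70 = 3010

3010


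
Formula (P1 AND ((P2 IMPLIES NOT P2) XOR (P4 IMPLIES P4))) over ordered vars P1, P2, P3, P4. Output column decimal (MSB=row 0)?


Formula: (P1 AND ((P2 IMPLIES NOT P2) XOR (P4 IMPLIES P4))) over P1, P2, P3, P4 (16 rows)
Evaluate each row (bits = P1,P2,P3,P4, MSB first):
  row 0 [0000]: (0 AND ((0 IMPLIES NOT 0) XOR (0 IMPLIES 0))) -> 0
  row 1 [0001]: (0 AND ((0 IMPLIES NOT 0) XOR (1 IMPLIES 1))) -> 0
  row 2 [0010]: (0 AND ((0 IMPLIES NOT 0) XOR (0 IMPLIES 0))) -> 0
  row 3 [0011]: (0 AND ((0 IMPLIES NOT 0) XOR (1 IMPLIES 1))) -> 0
  row 4 [0100]: (0 AND ((1 IMPLIES NOT 1) XOR (0 IMPLIES 0))) -> 0
  row 5 [0101]: (0 AND ((1 IMPLIES NOT 1) XOR (1 IMPLIES 1))) -> 0
  row 6 [0110]: (0 AND ((1 IMPLIES NOT 1) XOR (0 IMPLIES 0))) -> 0
  row 7 [0111]: (0 AND ((1 IMPLIES NOT 1) XOR (1 IMPLIES 1))) -> 0
  row 8 [1000]: (1 AND ((0 IMPLIES NOT 0) XOR (0 IMPLIES 0))) -> 0
  row 9 [1001]: (1 AND ((0 IMPLIES NOT 0) XOR (1 IMPLIES 1))) -> 0
  row 10 [1010]: (1 AND ((0 IMPLIES NOT 0) XOR (0 IMPLIES 0))) -> 0
  row 11 [1011]: (1 AND ((0 IMPLIES NOT 0) XOR (1 IMPLIES 1))) -> 0
  row 12 [1100]: (1 AND ((1 IMPLIES NOT 1) XOR (0 IMPLIES 0))) -> 1
  row 13 [1101]: (1 AND ((1 IMPLIES NOT 1) XOR (1 IMPLIES 1))) -> 1
  row 14 [1110]: (1 AND ((1 IMPLIES NOT 1) XOR (0 IMPLIES 0))) -> 1
  row 15 [1111]: (1 AND ((1 IMPLIES NOT 1) XOR (1 IMPLIES 1))) -> 1
Full result column, 4 rows per line (P1,P2 fixed per line; P3,P4 runs 00..11 left to right):
  rows 0-3 [P1,P2=00]: 0000  = hex 0
  rows 4-7 [P1,P2=01]: 0000  = hex 0
  rows 8-11 [P1,P2=10]: 0000  = hex 0
  rows 12-15 [P1,P2=11]: 1111  = hex F
Output column (row 0 .. row 15) = 0000000000001111
Output column grouped in 4s = 0000 0000 0000 1111 = 0x000F
Convert to decimal digit by digit (value = value*16 + digit):
  0 -> 0
  0*16 + 0 = 0
  0*16 + 0 = 0
  0*16 + 15 (F) = 15
Decimal = 15

15


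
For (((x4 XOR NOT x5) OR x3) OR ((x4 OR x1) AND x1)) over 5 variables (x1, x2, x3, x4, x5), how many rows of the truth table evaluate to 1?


Formula: (((x4 XOR NOT x5) OR x3) OR ((x4 OR x1) AND x1)) over 5 vars (32 rows)
Evaluate each row (x1, x2, x3, x4, x5 as bits, MSB first):
  row 0 [00000]: (((0 XOR NOT 0) OR 0) OR ((0 OR 0) AND 0)) -> 1
  row 1 [00001]: (((0 XOR NOT 1) OR 0) OR ((0 OR 0) AND 0)) -> 0
  row 2 [00010]: (((1 XOR NOT 0) OR 0) OR ((1 OR 0) AND 0)) -> 0
  row 3 [00011]: (((1 XOR NOT 1) OR 0) OR ((1 OR 0) AND 0)) -> 1
  row 4 [00100]: (((0 XOR NOT 0) OR 1) OR ((0 OR 0) AND 0)) -> 1
  row 5 [00101]: (((0 XOR NOT 1) OR 1) OR ((0 OR 0) AND 0)) -> 1
  row 6 [00110]: (((1 XOR NOT 0) OR 1) OR ((1 OR 0) AND 0)) -> 1
  row 7 [00111]: (((1 XOR NOT 1) OR 1) OR ((1 OR 0) AND 0)) -> 1
  row 8 [01000]: (((0 XOR NOT 0) OR 0) OR ((0 OR 0) AND 0)) -> 1
  row 9 [01001]: (((0 XOR NOT 1) OR 0) OR ((0 OR 0) AND 0)) -> 0
  row 10 [01010]: (((1 XOR NOT 0) OR 0) OR ((1 OR 0) AND 0)) -> 0
  row 11 [01011]: (((1 XOR NOT 1) OR 0) OR ((1 OR 0) AND 0)) -> 1
  row 12 [01100]: (((0 XOR NOT 0) OR 1) OR ((0 OR 0) AND 0)) -> 1
  row 13 [01101]: (((0 XOR NOT 1) OR 1) OR ((0 OR 0) AND 0)) -> 1
  row 14 [01110]: (((1 XOR NOT 0) OR 1) OR ((1 OR 0) AND 0)) -> 1
  row 15 [01111]: (((1 XOR NOT 1) OR 1) OR ((1 OR 0) AND 0)) -> 1
  row 16 [10000]: (((0 XOR NOT 0) OR 0) OR ((0 OR 1) AND 1)) -> 1
  row 17 [10001]: (((0 XOR NOT 1) OR 0) OR ((0 OR 1) AND 1)) -> 1
  row 18 [10010]: (((1 XOR NOT 0) OR 0) OR ((1 OR 1) AND 1)) -> 1
  row 19 [10011]: (((1 XOR NOT 1) OR 0) OR ((1 OR 1) AND 1)) -> 1
  row 20 [10100]: (((0 XOR NOT 0) OR 1) OR ((0 OR 1) AND 1)) -> 1
  row 21 [10101]: (((0 XOR NOT 1) OR 1) OR ((0 OR 1) AND 1)) -> 1
  row 22 [10110]: (((1 XOR NOT 0) OR 1) OR ((1 OR 1) AND 1)) -> 1
  row 23 [10111]: (((1 XOR NOT 1) OR 1) OR ((1 OR 1) AND 1)) -> 1
  row 24 [11000]: (((0 XOR NOT 0) OR 0) OR ((0 OR 1) AND 1)) -> 1
  row 25 [11001]: (((0 XOR NOT 1) OR 0) OR ((0 OR 1) AND 1)) -> 1
  row 26 [11010]: (((1 XOR NOT 0) OR 0) OR ((1 OR 1) AND 1)) -> 1
  row 27 [11011]: (((1 XOR NOT 1) OR 0) OR ((1 OR 1) AND 1)) -> 1
  row 28 [11100]: (((0 XOR NOT 0) OR 1) OR ((0 OR 1) AND 1)) -> 1
  row 29 [11101]: (((0 XOR NOT 1) OR 1) OR ((0 OR 1) AND 1)) -> 1
  row 30 [11110]: (((1 XOR NOT 0) OR 1) OR ((1 OR 1) AND 1)) -> 1
  row 31 [11111]: (((1 XOR NOT 1) OR 1) OR ((1 OR 1) AND 1)) -> 1
Full result column, 8 rows per line (x1,x2 fixed per line; x3,x4,x5 runs 000..111 left to right):
  rows 0-7 [x1,x2=00]: 10011111  (ones: 6)
  rows 8-15 [x1,x2=01]: 10011111  (ones: 6)
  rows 16-23 [x1,x2=10]: 11111111  (ones: 8)
  rows 24-31 [x1,x2=11]: 11111111  (ones: 8)
Count of 1-rows = 6+6+8+8 = 28

28


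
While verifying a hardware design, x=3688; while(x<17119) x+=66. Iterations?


Step 1: x goes from 3688 toward 17119 by 66; the body runs while x<17119, so iterations = ceil((bound-start)/step)
Step 2: Distance=13431
Step 3: ceil(13431/66)=204

204


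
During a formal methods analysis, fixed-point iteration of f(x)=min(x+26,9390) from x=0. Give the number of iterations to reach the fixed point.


Step 1: x=0, cap=9390, increment=26
Step 2: x grows by 26 each step until capped at 9390; fixed point is x=9390
Step 3: iterations = ceil(9390/26) = 362

362


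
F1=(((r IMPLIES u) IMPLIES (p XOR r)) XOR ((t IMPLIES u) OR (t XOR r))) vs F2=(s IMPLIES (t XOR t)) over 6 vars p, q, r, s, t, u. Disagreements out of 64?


F1 = (((r IMPLIES u) IMPLIES (p XOR r)) XOR ((t IMPLIES u) OR (t XOR r)))
F2 = (s IMPLIES (t XOR t))
Evaluate both on each of 64 rows (bits = p,q,r,s,t,u):
  row 0 [000000]: F1=1 F2=1 -> 0
  row 1 [000001]: F1=1 F2=1 -> 0
  row 2 [000010]: F1=1 F2=1 -> 0
  row 3 [000011]: F1=1 F2=1 -> 0
  row 4 [000100]: F1=1 F2=0 (differ) -> 1
  (every remaining row is evaluated the same way; all 64 results are listed next)
Full result column, 8 rows per line (p,q,r fixed per line; s,t,u runs 000..111 left to right):
  rows 0-7 [p,q,r=000]: 00001111  (ones: 4)
  rows 8-15 [p,q,r=001]: 11010010  (ones: 4)
  rows 16-23 [p,q,r=010]: 00001111  (ones: 4)
  rows 24-31 [p,q,r=011]: 11010010  (ones: 4)
  rows 32-39 [p,q,r=100]: 11110000  (ones: 4)
  rows 40-47 [p,q,r=101]: 10000111  (ones: 4)
  rows 48-55 [p,q,r=110]: 11110000  (ones: 4)
  rows 56-63 [p,q,r=111]: 10000111  (ones: 4)
Disagreements = 4+4+4+4+4+4+4+4 = 32

32


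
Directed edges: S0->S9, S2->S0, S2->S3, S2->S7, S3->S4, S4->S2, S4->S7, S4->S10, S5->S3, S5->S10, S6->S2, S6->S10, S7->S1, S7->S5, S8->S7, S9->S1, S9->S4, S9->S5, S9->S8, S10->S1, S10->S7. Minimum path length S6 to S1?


BFS layer-by-layer from S6:
  dist 0: {S6}
  dist 1: {S2, S10}
  dist 2: {S0, S1, S3, S7}
  -> S1 reached at distance 2
Shortest path length = 2

2


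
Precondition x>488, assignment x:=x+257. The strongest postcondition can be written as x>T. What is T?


Formula: sp(P, x:=E) = exists old_x. (x = E[old_x/x]) AND P[old_x/x] (old_x is the value of x before the assignment; eliminate old_x by solving x = E[old_x/x] for old_x)
Step 1: Precondition P: x>488, i.e. old_x > 488
Step 2: Assignment gives x = old_x + 257, so old_x = x - 257
Step 3: Substitute into P: x - 257 > 488
Step 4: Simplify: x > 488+257 = 745

745


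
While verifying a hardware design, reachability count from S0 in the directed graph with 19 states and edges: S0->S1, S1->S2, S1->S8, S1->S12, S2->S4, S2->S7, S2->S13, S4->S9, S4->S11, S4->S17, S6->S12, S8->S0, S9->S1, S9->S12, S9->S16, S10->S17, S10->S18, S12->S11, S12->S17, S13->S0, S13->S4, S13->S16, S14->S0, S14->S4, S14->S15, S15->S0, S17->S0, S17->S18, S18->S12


BFS from S0:
  layer 0: {S0}
  layer 1: {S1}
  layer 2: {S2, S8, S12}
  layer 3: {S4, S7, S11, S13, S17}
  layer 4: {S9, S16, S18}
Reachable set: {S0, S1, S2, S4, S7, S8, S9, S11, S12, S13, S16, S17, S18}
Count = 13

13


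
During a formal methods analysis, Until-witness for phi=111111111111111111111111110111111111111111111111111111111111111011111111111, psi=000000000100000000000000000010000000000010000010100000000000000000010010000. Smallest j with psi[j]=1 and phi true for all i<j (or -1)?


(phi U psi) at 0: need smallest j with psi[j]=1 and phi[i]=1 for all i in [0,j).
Scan from step 0:
  step 0: phi=1, psi=0 -> continue
  step 1: phi=1, psi=0 -> continue
  step 2: phi=1, psi=0 -> continue
  step 3: phi=1, psi=0 -> continue
  step 9: psi=1 and phi held for [0,9) -> witness found
Witness step = 9

9


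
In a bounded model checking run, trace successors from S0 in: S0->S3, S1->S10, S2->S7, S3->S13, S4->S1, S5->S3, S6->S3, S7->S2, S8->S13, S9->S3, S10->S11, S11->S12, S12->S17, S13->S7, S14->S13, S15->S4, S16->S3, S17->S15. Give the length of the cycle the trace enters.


Trace from S0 until a state repeats:
  S0 -> S3 -> S13 -> S7 -> S2 -> S7
S7 first seen at step 3, revisited at step 5.
Cycle length = 5 - 3 = 2

2


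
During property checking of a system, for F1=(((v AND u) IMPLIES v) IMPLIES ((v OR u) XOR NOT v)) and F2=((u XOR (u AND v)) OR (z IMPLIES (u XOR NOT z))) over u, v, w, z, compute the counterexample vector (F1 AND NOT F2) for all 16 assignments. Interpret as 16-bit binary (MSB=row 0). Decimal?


F1 = (((v AND u) IMPLIES v) IMPLIES ((v OR u) XOR NOT v))
F2 = ((u XOR (u AND v)) OR (z IMPLIES (u XOR NOT z)))
Counterexample to F1=>F2 is where F1=1 and F2=0.
Evaluate each row (bits = u,v,w,z, MSB first):
  row 0 [0000]: F1=1 F2=1 -> F1&~F2 -> 0
  row 1 [0001]: F1=1 F2=0 -> F1&~F2 -> 1
  row 2 [0010]: F1=1 F2=1 -> F1&~F2 -> 0
  row 3 [0011]: F1=1 F2=0 -> F1&~F2 -> 1
  row 4 [0100]: F1=1 F2=1 -> F1&~F2 -> 0
  row 5 [0101]: F1=1 F2=0 -> F1&~F2 -> 1
  row 6 [0110]: F1=1 F2=1 -> F1&~F2 -> 0
  row 7 [0111]: F1=1 F2=0 -> F1&~F2 -> 1
  row 8 [1000]: F1=0 F2=1 -> F1&~F2 -> 0
  row 9 [1001]: F1=0 F2=1 -> F1&~F2 -> 0
  row 10 [1010]: F1=0 F2=1 -> F1&~F2 -> 0
  row 11 [1011]: F1=0 F2=1 -> F1&~F2 -> 0
  row 12 [1100]: F1=1 F2=1 -> F1&~F2 -> 0
  row 13 [1101]: F1=1 F2=1 -> F1&~F2 -> 0
  row 14 [1110]: F1=1 F2=1 -> F1&~F2 -> 0
  row 15 [1111]: F1=1 F2=1 -> F1&~F2 -> 0
Full result column, 4 rows per line (u,v fixed per line; w,z runs 00..11 left to right):
  rows 0-3 [u,v=00]: 0101  = hex 5
  rows 4-7 [u,v=01]: 0101  = hex 5
  rows 8-11 [u,v=10]: 0000  = hex 0
  rows 12-15 [u,v=11]: 0000  = hex 0
Counterexample vector (row 0 .. row 15) = 0101010100000000
Output column grouped in 4s = 0101 0101 0000 0000 = 0x5500
Convert to decimal digit by digit (value = value*16 + digit):
  5 -> 5
  5*16 + 5 = 85
  85*16 + 0 = 1360
  1360*16 + 0 = 21760
Decimal = 21760

21760


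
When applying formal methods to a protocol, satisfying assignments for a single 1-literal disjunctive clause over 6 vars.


Step 1: Total=2^6=64
Step 2: Unsat when all 1 false: 2^5=32
Step 3: Sat=64-32=32

32


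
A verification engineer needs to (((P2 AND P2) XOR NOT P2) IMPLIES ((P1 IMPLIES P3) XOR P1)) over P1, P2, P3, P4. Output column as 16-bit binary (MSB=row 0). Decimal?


Formula: (((P2 AND P2) XOR NOT P2) IMPLIES ((P1 IMPLIES P3) XOR P1)) over P1, P2, P3, P4 (16 rows)
Evaluate each row (bits = P1,P2,P3,P4, MSB first):
  row 0 [0000]: (((0 AND 0) XOR NOT 0) IMPLIES ((0 IMPLIES 0) XOR 0)) -> 1
  row 1 [0001]: (((0 AND 0) XOR NOT 0) IMPLIES ((0 IMPLIES 0) XOR 0)) -> 1
  row 2 [0010]: (((0 AND 0) XOR NOT 0) IMPLIES ((0 IMPLIES 1) XOR 0)) -> 1
  row 3 [0011]: (((0 AND 0) XOR NOT 0) IMPLIES ((0 IMPLIES 1) XOR 0)) -> 1
  row 4 [0100]: (((1 AND 1) XOR NOT 1) IMPLIES ((0 IMPLIES 0) XOR 0)) -> 1
  row 5 [0101]: (((1 AND 1) XOR NOT 1) IMPLIES ((0 IMPLIES 0) XOR 0)) -> 1
  row 6 [0110]: (((1 AND 1) XOR NOT 1) IMPLIES ((0 IMPLIES 1) XOR 0)) -> 1
  row 7 [0111]: (((1 AND 1) XOR NOT 1) IMPLIES ((0 IMPLIES 1) XOR 0)) -> 1
  row 8 [1000]: (((0 AND 0) XOR NOT 0) IMPLIES ((1 IMPLIES 0) XOR 1)) -> 1
  row 9 [1001]: (((0 AND 0) XOR NOT 0) IMPLIES ((1 IMPLIES 0) XOR 1)) -> 1
  row 10 [1010]: (((0 AND 0) XOR NOT 0) IMPLIES ((1 IMPLIES 1) XOR 1)) -> 0
  row 11 [1011]: (((0 AND 0) XOR NOT 0) IMPLIES ((1 IMPLIES 1) XOR 1)) -> 0
  row 12 [1100]: (((1 AND 1) XOR NOT 1) IMPLIES ((1 IMPLIES 0) XOR 1)) -> 1
  row 13 [1101]: (((1 AND 1) XOR NOT 1) IMPLIES ((1 IMPLIES 0) XOR 1)) -> 1
  row 14 [1110]: (((1 AND 1) XOR NOT 1) IMPLIES ((1 IMPLIES 1) XOR 1)) -> 0
  row 15 [1111]: (((1 AND 1) XOR NOT 1) IMPLIES ((1 IMPLIES 1) XOR 1)) -> 0
Full result column, 4 rows per line (P1,P2 fixed per line; P3,P4 runs 00..11 left to right):
  rows 0-3 [P1,P2=00]: 1111  = hex F
  rows 4-7 [P1,P2=01]: 1111  = hex F
  rows 8-11 [P1,P2=10]: 1100  = hex C
  rows 12-15 [P1,P2=11]: 1100  = hex C
Output column (row 0 .. row 15) = 1111111111001100
Output column grouped in 4s = 1111 1111 1100 1100 = 0xFFCC
Convert to decimal digit by digit (value = value*16 + digit):
  F -> 15
  15*16 + 15 (F) = 255
  255*16 + 12 (C) = 4092
  4092*16 + 12 (C) = 65484
Decimal = 65484

65484


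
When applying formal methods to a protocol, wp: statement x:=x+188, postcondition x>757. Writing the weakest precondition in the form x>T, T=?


Formula: wp(x:=E, P) = P[E/x] (substitute E for x in postcondition)
Step 1: Postcondition: x>757
Step 2: Substitute x+188 for x: x+188>757
Step 3: Solve for x: x > 757-188 = 569

569
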